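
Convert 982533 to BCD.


Each digit → 4-bit binary:
  9 → 1001
  8 → 1000
  2 → 0010
  5 → 0101
  3 → 0011
  3 → 0011
= 1001 1000 0010 0101 0011 0011


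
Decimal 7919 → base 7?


Divide by 7 repeatedly:
7919 ÷ 7 = 1131 remainder 2
1131 ÷ 7 = 161 remainder 4
161 ÷ 7 = 23 remainder 0
23 ÷ 7 = 3 remainder 2
3 ÷ 7 = 0 remainder 3
Reading remainders bottom-up:
= 32042


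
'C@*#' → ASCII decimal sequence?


String: 'C@*#'  (4 characters)
Per-character ASCII lookup:
  'C': uppercase starts at 65: 'C' = 65 + 2 = 67
  '@': special character: '@' = 64
  '*': special character: '*' = 42
  '#': special character: '#' = 35
= 67 64 42 35


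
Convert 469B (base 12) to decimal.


Positional values (base 12):
  B × 12^0 = 11 × 1 = 11
  9 × 12^1 = 9 × 12 = 108
  6 × 12^2 = 6 × 144 = 864
  4 × 12^3 = 4 × 1728 = 6912
Sum = 11 + 108 + 864 + 6912
= 7895


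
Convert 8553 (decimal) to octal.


Divide by 8 repeatedly:
8553 ÷ 8 = 1069 remainder 1
1069 ÷ 8 = 133 remainder 5
133 ÷ 8 = 16 remainder 5
16 ÷ 8 = 2 remainder 0
2 ÷ 8 = 0 remainder 2
Reading remainders bottom-up:
= 0o20551


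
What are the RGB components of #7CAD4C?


Hex: #7CAD4C
R = 7C₁₆ = 124
G = AD₁₆ = 173
B = 4C₁₆ = 76
= RGB(124, 173, 76)


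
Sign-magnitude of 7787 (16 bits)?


Sign bit: 0 (positive)
Magnitude: 7787 = 001111001101011
= 0001111001101011


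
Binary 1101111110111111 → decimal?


Positional values:
Bit 0: 1 × 2^0 = 1
Bit 1: 1 × 2^1 = 2
Bit 2: 1 × 2^2 = 4
Bit 3: 1 × 2^3 = 8
Bit 4: 1 × 2^4 = 16
Bit 5: 1 × 2^5 = 32
Bit 7: 1 × 2^7 = 128
Bit 8: 1 × 2^8 = 256
Bit 9: 1 × 2^9 = 512
Bit 10: 1 × 2^10 = 1024
Bit 11: 1 × 2^11 = 2048
Bit 12: 1 × 2^12 = 4096
Bit 14: 1 × 2^14 = 16384
Bit 15: 1 × 2^15 = 32768
Sum = 1 + 2 + 4 + 8 + 16 + 32 + 128 + 256 + 512 + 1024 + 2048 + 4096 + 16384 + 32768
= 57279


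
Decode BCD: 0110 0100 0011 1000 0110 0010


Each 4-bit group → digit:
  0110 → 6
  0100 → 4
  0011 → 3
  1000 → 8
  0110 → 6
  0010 → 2
= 643862


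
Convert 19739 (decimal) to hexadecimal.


Divide by 16 repeatedly:
19739 ÷ 16 = 1233 remainder 11 (B)
1233 ÷ 16 = 77 remainder 1 (1)
77 ÷ 16 = 4 remainder 13 (D)
4 ÷ 16 = 0 remainder 4 (4)
Reading remainders bottom-up:
= 0x4D1B


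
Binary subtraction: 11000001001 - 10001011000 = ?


Align and subtract column by column (LSB to MSB, borrowing when needed):
  11000001001
- 10001011000
  -----------
  col 0: (1 - 0 borrow-in) - 0 → 1 - 0 = 1, borrow out 0
  col 1: (0 - 0 borrow-in) - 0 → 0 - 0 = 0, borrow out 0
  col 2: (0 - 0 borrow-in) - 0 → 0 - 0 = 0, borrow out 0
  col 3: (1 - 0 borrow-in) - 1 → 1 - 1 = 0, borrow out 0
  col 4: (0 - 0 borrow-in) - 1 → borrow from next column: (0+2) - 1 = 1, borrow out 1
  col 5: (0 - 1 borrow-in) - 0 → borrow from next column: (-1+2) - 0 = 1, borrow out 1
  col 6: (0 - 1 borrow-in) - 1 → borrow from next column: (-1+2) - 1 = 0, borrow out 1
  col 7: (0 - 1 borrow-in) - 0 → borrow from next column: (-1+2) - 0 = 1, borrow out 1
  col 8: (0 - 1 borrow-in) - 0 → borrow from next column: (-1+2) - 0 = 1, borrow out 1
  col 9: (1 - 1 borrow-in) - 0 → 0 - 0 = 0, borrow out 0
  col 10: (1 - 0 borrow-in) - 1 → 1 - 1 = 0, borrow out 0
Reading bits MSB→LSB: 00110110001
Strip leading zeros: 110110001
= 110110001


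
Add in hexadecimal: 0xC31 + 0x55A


Align and add column by column (LSB to MSB, each column mod 16 with carry):
  0C31
+ 055A
  ----
  col 0: 1(1) + A(10) + 0 (carry in) = 11 → B(11), carry out 0
  col 1: 3(3) + 5(5) + 0 (carry in) = 8 → 8(8), carry out 0
  col 2: C(12) + 5(5) + 0 (carry in) = 17 → 1(1), carry out 1
  col 3: 0(0) + 0(0) + 1 (carry in) = 1 → 1(1), carry out 0
Reading digits MSB→LSB: 118B
Strip leading zeros: 118B
= 0x118B


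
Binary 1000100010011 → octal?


Group into 3-bit groups: 001000100010011
  001 = 1
  000 = 0
  100 = 4
  010 = 2
  011 = 3
= 0o10423


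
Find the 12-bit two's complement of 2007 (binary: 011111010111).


Original: 011111010111
Step 1 - Invert all bits: 100000101000
Step 2 - Add 1: 100000101000 + 1
= 100000101001 (represents -2007)


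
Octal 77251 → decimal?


Positional values:
Position 0: 1 × 8^0 = 1
Position 1: 5 × 8^1 = 40
Position 2: 2 × 8^2 = 128
Position 3: 7 × 8^3 = 3584
Position 4: 7 × 8^4 = 28672
Sum = 1 + 40 + 128 + 3584 + 28672
= 32425


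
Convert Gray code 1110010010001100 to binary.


Gray code: 1110010010001100
MSB stays the same: 1
Each subsequent bit = prev_binary XOR current_gray:
  B[1] = 1 XOR 1 = 0
  B[2] = 0 XOR 1 = 1
  B[3] = 1 XOR 0 = 1
  B[4] = 1 XOR 0 = 1
  B[5] = 1 XOR 1 = 0
  B[6] = 0 XOR 0 = 0
  B[7] = 0 XOR 0 = 0
  B[8] = 0 XOR 1 = 1
  B[9] = 1 XOR 0 = 1
  B[10] = 1 XOR 0 = 1
  B[11] = 1 XOR 0 = 1
  B[12] = 1 XOR 1 = 0
  B[13] = 0 XOR 1 = 1
  B[14] = 1 XOR 0 = 1
  B[15] = 1 XOR 0 = 1
= 1011100011110111 (47351 decimal)


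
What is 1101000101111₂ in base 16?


Group into 4-bit nibbles: 0001101000101111
  0001 = 1
  1010 = A
  0010 = 2
  1111 = F
= 0x1A2F


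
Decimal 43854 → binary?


Divide by 2 repeatedly:
43854 ÷ 2 = 21927 remainder 0
21927 ÷ 2 = 10963 remainder 1
10963 ÷ 2 = 5481 remainder 1
5481 ÷ 2 = 2740 remainder 1
2740 ÷ 2 = 1370 remainder 0
1370 ÷ 2 = 685 remainder 0
685 ÷ 2 = 342 remainder 1
342 ÷ 2 = 171 remainder 0
171 ÷ 2 = 85 remainder 1
85 ÷ 2 = 42 remainder 1
42 ÷ 2 = 21 remainder 0
21 ÷ 2 = 10 remainder 1
10 ÷ 2 = 5 remainder 0
5 ÷ 2 = 2 remainder 1
2 ÷ 2 = 1 remainder 0
1 ÷ 2 = 0 remainder 1
Reading remainders bottom-up:
= 1010101101001110


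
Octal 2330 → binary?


Each octal digit → 3 binary bits:
  2 = 010
  3 = 011
  3 = 011
  0 = 000
Concatenate: 010 011 011 000
= 010011011000


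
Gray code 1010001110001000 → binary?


Gray code: 1010001110001000
MSB stays the same: 1
Each subsequent bit = prev_binary XOR current_gray:
  B[1] = 1 XOR 0 = 1
  B[2] = 1 XOR 1 = 0
  B[3] = 0 XOR 0 = 0
  B[4] = 0 XOR 0 = 0
  B[5] = 0 XOR 0 = 0
  B[6] = 0 XOR 1 = 1
  B[7] = 1 XOR 1 = 0
  B[8] = 0 XOR 1 = 1
  B[9] = 1 XOR 0 = 1
  B[10] = 1 XOR 0 = 1
  B[11] = 1 XOR 0 = 1
  B[12] = 1 XOR 1 = 0
  B[13] = 0 XOR 0 = 0
  B[14] = 0 XOR 0 = 0
  B[15] = 0 XOR 0 = 0
= 1100001011110000 (49904 decimal)


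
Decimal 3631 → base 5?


Divide by 5 repeatedly:
3631 ÷ 5 = 726 remainder 1
726 ÷ 5 = 145 remainder 1
145 ÷ 5 = 29 remainder 0
29 ÷ 5 = 5 remainder 4
5 ÷ 5 = 1 remainder 0
1 ÷ 5 = 0 remainder 1
Reading remainders bottom-up:
= 104011


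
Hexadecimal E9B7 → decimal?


Positional values:
Position 0: 7 × 16^0 = 7 × 1 = 7
Position 1: B × 16^1 = 11 × 16 = 176
Position 2: 9 × 16^2 = 9 × 256 = 2304
Position 3: E × 16^3 = 14 × 4096 = 57344
Sum = 7 + 176 + 2304 + 57344
= 59831


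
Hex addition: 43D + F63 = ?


Align and add column by column (LSB to MSB, each column mod 16 with carry):
  043D
+ 0F63
  ----
  col 0: D(13) + 3(3) + 0 (carry in) = 16 → 0(0), carry out 1
  col 1: 3(3) + 6(6) + 1 (carry in) = 10 → A(10), carry out 0
  col 2: 4(4) + F(15) + 0 (carry in) = 19 → 3(3), carry out 1
  col 3: 0(0) + 0(0) + 1 (carry in) = 1 → 1(1), carry out 0
Reading digits MSB→LSB: 13A0
Strip leading zeros: 13A0
= 0x13A0


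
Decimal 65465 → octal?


Divide by 8 repeatedly:
65465 ÷ 8 = 8183 remainder 1
8183 ÷ 8 = 1022 remainder 7
1022 ÷ 8 = 127 remainder 6
127 ÷ 8 = 15 remainder 7
15 ÷ 8 = 1 remainder 7
1 ÷ 8 = 0 remainder 1
Reading remainders bottom-up:
= 0o177671


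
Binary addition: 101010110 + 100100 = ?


Align and add column by column (LSB to MSB, carry propagating):
  0101010110
+ 0000100100
  ----------
  col 0: 0 + 0 + 0 (carry in) = 0 → bit 0, carry out 0
  col 1: 1 + 0 + 0 (carry in) = 1 → bit 1, carry out 0
  col 2: 1 + 1 + 0 (carry in) = 2 → bit 0, carry out 1
  col 3: 0 + 0 + 1 (carry in) = 1 → bit 1, carry out 0
  col 4: 1 + 0 + 0 (carry in) = 1 → bit 1, carry out 0
  col 5: 0 + 1 + 0 (carry in) = 1 → bit 1, carry out 0
  col 6: 1 + 0 + 0 (carry in) = 1 → bit 1, carry out 0
  col 7: 0 + 0 + 0 (carry in) = 0 → bit 0, carry out 0
  col 8: 1 + 0 + 0 (carry in) = 1 → bit 1, carry out 0
  col 9: 0 + 0 + 0 (carry in) = 0 → bit 0, carry out 0
Reading bits MSB→LSB: 0101111010
Strip leading zeros: 101111010
= 101111010


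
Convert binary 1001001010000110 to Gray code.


Binary: 1001001010000110
Gray code: G = B XOR (B >> 1)
B >> 1 = 0100100101000011
1001001010000110 XOR 0100100101000011:
  1 XOR 0 = 1
  0 XOR 1 = 1
  0 XOR 0 = 0
  1 XOR 0 = 1
  0 XOR 1 = 1
  0 XOR 0 = 0
  1 XOR 0 = 1
  0 XOR 1 = 1
  1 XOR 0 = 1
  0 XOR 1 = 1
  0 XOR 0 = 0
  0 XOR 0 = 0
  0 XOR 0 = 0
  1 XOR 0 = 1
  1 XOR 1 = 0
  0 XOR 1 = 1
= 1101101111000101


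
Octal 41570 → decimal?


Positional values:
Position 0: 0 × 8^0 = 0
Position 1: 7 × 8^1 = 56
Position 2: 5 × 8^2 = 320
Position 3: 1 × 8^3 = 512
Position 4: 4 × 8^4 = 16384
Sum = 0 + 56 + 320 + 512 + 16384
= 17272


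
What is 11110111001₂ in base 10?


Positional values:
Bit 0: 1 × 2^0 = 1
Bit 3: 1 × 2^3 = 8
Bit 4: 1 × 2^4 = 16
Bit 5: 1 × 2^5 = 32
Bit 7: 1 × 2^7 = 128
Bit 8: 1 × 2^8 = 256
Bit 9: 1 × 2^9 = 512
Bit 10: 1 × 2^10 = 1024
Sum = 1 + 8 + 16 + 32 + 128 + 256 + 512 + 1024
= 1977


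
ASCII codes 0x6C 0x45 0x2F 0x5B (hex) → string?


Codes (hex): 0x6C 0x45 0x2F 0x5B
Per-code ASCII lookup:
  0x6C = 108  (range 97-122: lowercase, 108 - 97 = 11) → 'l'
  0x45 = 69  (range 65-90: uppercase, 69 - 65 = 4) → 'E'
  0x2F = 47  (special character) → '/'
  0x5B = 91  (special character) → '['
= 'lE/['


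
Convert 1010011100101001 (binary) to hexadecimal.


Group into 4-bit nibbles: 1010011100101001
  1010 = A
  0111 = 7
  0010 = 2
  1001 = 9
= 0xA729


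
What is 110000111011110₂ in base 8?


Group into 3-bit groups: 110000111011110
  110 = 6
  000 = 0
  111 = 7
  011 = 3
  110 = 6
= 0o60736


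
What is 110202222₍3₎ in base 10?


Positional values (base 3):
  2 × 3^0 = 2 × 1 = 2
  2 × 3^1 = 2 × 3 = 6
  2 × 3^2 = 2 × 9 = 18
  2 × 3^3 = 2 × 27 = 54
  0 × 3^4 = 0 × 81 = 0
  2 × 3^5 = 2 × 243 = 486
  0 × 3^6 = 0 × 729 = 0
  1 × 3^7 = 1 × 2187 = 2187
  1 × 3^8 = 1 × 6561 = 6561
Sum = 2 + 6 + 18 + 54 + 0 + 486 + 0 + 2187 + 6561
= 9314


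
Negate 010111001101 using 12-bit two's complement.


Original: 010111001101
Step 1 - Invert all bits: 101000110010
Step 2 - Add 1: 101000110010 + 1
= 101000110011 (represents -1485)


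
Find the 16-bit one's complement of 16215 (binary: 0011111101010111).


Original: 0011111101010111
Invert all bits:
  bit 0: 0 → 1
  bit 1: 0 → 1
  bit 2: 1 → 0
  bit 3: 1 → 0
  bit 4: 1 → 0
  bit 5: 1 → 0
  bit 6: 1 → 0
  bit 7: 1 → 0
  bit 8: 0 → 1
  bit 9: 1 → 0
  bit 10: 0 → 1
  bit 11: 1 → 0
  bit 12: 0 → 1
  bit 13: 1 → 0
  bit 14: 1 → 0
  bit 15: 1 → 0
= 1100000010101000


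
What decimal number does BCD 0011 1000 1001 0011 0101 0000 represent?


Each 4-bit group → digit:
  0011 → 3
  1000 → 8
  1001 → 9
  0011 → 3
  0101 → 5
  0000 → 0
= 389350


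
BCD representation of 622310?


Each digit → 4-bit binary:
  6 → 0110
  2 → 0010
  2 → 0010
  3 → 0011
  1 → 0001
  0 → 0000
= 0110 0010 0010 0011 0001 0000


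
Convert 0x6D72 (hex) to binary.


Each hex digit → 4 binary bits:
  6 = 0110
  D = 1101
  7 = 0111
  2 = 0010
Concatenate: 0110 1101 0111 0010
= 0110110101110010


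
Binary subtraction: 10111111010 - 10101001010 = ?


Align and subtract column by column (LSB to MSB, borrowing when needed):
  10111111010
- 10101001010
  -----------
  col 0: (0 - 0 borrow-in) - 0 → 0 - 0 = 0, borrow out 0
  col 1: (1 - 0 borrow-in) - 1 → 1 - 1 = 0, borrow out 0
  col 2: (0 - 0 borrow-in) - 0 → 0 - 0 = 0, borrow out 0
  col 3: (1 - 0 borrow-in) - 1 → 1 - 1 = 0, borrow out 0
  col 4: (1 - 0 borrow-in) - 0 → 1 - 0 = 1, borrow out 0
  col 5: (1 - 0 borrow-in) - 0 → 1 - 0 = 1, borrow out 0
  col 6: (1 - 0 borrow-in) - 1 → 1 - 1 = 0, borrow out 0
  col 7: (1 - 0 borrow-in) - 0 → 1 - 0 = 1, borrow out 0
  col 8: (1 - 0 borrow-in) - 1 → 1 - 1 = 0, borrow out 0
  col 9: (0 - 0 borrow-in) - 0 → 0 - 0 = 0, borrow out 0
  col 10: (1 - 0 borrow-in) - 1 → 1 - 1 = 0, borrow out 0
Reading bits MSB→LSB: 00010110000
Strip leading zeros: 10110000
= 10110000


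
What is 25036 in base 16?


Divide by 16 repeatedly:
25036 ÷ 16 = 1564 remainder 12 (C)
1564 ÷ 16 = 97 remainder 12 (C)
97 ÷ 16 = 6 remainder 1 (1)
6 ÷ 16 = 0 remainder 6 (6)
Reading remainders bottom-up:
= 0x61CC


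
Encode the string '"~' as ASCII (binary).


String: '"~'  (2 characters)
Per-character ASCII lookup:
  '"': special character: '"' = 34 → 100010
  '~': special character: '~' = 126 → 1111110
= 100010 1111110


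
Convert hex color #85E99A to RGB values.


Hex: #85E99A
R = 85₁₆ = 133
G = E9₁₆ = 233
B = 9A₁₆ = 154
= RGB(133, 233, 154)


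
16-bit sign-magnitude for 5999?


Sign bit: 0 (positive)
Magnitude: 5999 = 001011101101111
= 0001011101101111


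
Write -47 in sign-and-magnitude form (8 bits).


Sign bit: 1 (negative)
Magnitude: 47 = 0101111
= 10101111


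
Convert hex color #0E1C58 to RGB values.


Hex: #0E1C58
R = 0E₁₆ = 14
G = 1C₁₆ = 28
B = 58₁₆ = 88
= RGB(14, 28, 88)


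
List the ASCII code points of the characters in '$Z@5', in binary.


String: '$Z@5'  (4 characters)
Per-character ASCII lookup:
  '$': special character: '$' = 36 → 100100
  'Z': uppercase starts at 65: 'Z' = 65 + 25 = 90 → 1011010
  '@': special character: '@' = 64 → 1000000
  '5': digits start at 48: '5' = 48 + 5 = 53 → 110101
= 100100 1011010 1000000 110101


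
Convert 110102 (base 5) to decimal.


Positional values (base 5):
  2 × 5^0 = 2 × 1 = 2
  0 × 5^1 = 0 × 5 = 0
  1 × 5^2 = 1 × 25 = 25
  0 × 5^3 = 0 × 125 = 0
  1 × 5^4 = 1 × 625 = 625
  1 × 5^5 = 1 × 3125 = 3125
Sum = 2 + 0 + 25 + 0 + 625 + 3125
= 3777


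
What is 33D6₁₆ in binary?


Each hex digit → 4 binary bits:
  3 = 0011
  3 = 0011
  D = 1101
  6 = 0110
Concatenate: 0011 0011 1101 0110
= 0011001111010110


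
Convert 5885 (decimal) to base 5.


Divide by 5 repeatedly:
5885 ÷ 5 = 1177 remainder 0
1177 ÷ 5 = 235 remainder 2
235 ÷ 5 = 47 remainder 0
47 ÷ 5 = 9 remainder 2
9 ÷ 5 = 1 remainder 4
1 ÷ 5 = 0 remainder 1
Reading remainders bottom-up:
= 142020


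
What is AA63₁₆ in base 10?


Positional values:
Position 0: 3 × 16^0 = 3 × 1 = 3
Position 1: 6 × 16^1 = 6 × 16 = 96
Position 2: A × 16^2 = 10 × 256 = 2560
Position 3: A × 16^3 = 10 × 4096 = 40960
Sum = 3 + 96 + 2560 + 40960
= 43619


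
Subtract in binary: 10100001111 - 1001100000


Align and subtract column by column (LSB to MSB, borrowing when needed):
  10100001111
- 01001100000
  -----------
  col 0: (1 - 0 borrow-in) - 0 → 1 - 0 = 1, borrow out 0
  col 1: (1 - 0 borrow-in) - 0 → 1 - 0 = 1, borrow out 0
  col 2: (1 - 0 borrow-in) - 0 → 1 - 0 = 1, borrow out 0
  col 3: (1 - 0 borrow-in) - 0 → 1 - 0 = 1, borrow out 0
  col 4: (0 - 0 borrow-in) - 0 → 0 - 0 = 0, borrow out 0
  col 5: (0 - 0 borrow-in) - 1 → borrow from next column: (0+2) - 1 = 1, borrow out 1
  col 6: (0 - 1 borrow-in) - 1 → borrow from next column: (-1+2) - 1 = 0, borrow out 1
  col 7: (0 - 1 borrow-in) - 0 → borrow from next column: (-1+2) - 0 = 1, borrow out 1
  col 8: (1 - 1 borrow-in) - 0 → 0 - 0 = 0, borrow out 0
  col 9: (0 - 0 borrow-in) - 1 → borrow from next column: (0+2) - 1 = 1, borrow out 1
  col 10: (1 - 1 borrow-in) - 0 → 0 - 0 = 0, borrow out 0
Reading bits MSB→LSB: 01010101111
Strip leading zeros: 1010101111
= 1010101111


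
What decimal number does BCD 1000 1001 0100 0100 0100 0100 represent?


Each 4-bit group → digit:
  1000 → 8
  1001 → 9
  0100 → 4
  0100 → 4
  0100 → 4
  0100 → 4
= 894444


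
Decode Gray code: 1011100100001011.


Gray code: 1011100100001011
MSB stays the same: 1
Each subsequent bit = prev_binary XOR current_gray:
  B[1] = 1 XOR 0 = 1
  B[2] = 1 XOR 1 = 0
  B[3] = 0 XOR 1 = 1
  B[4] = 1 XOR 1 = 0
  B[5] = 0 XOR 0 = 0
  B[6] = 0 XOR 0 = 0
  B[7] = 0 XOR 1 = 1
  B[8] = 1 XOR 0 = 1
  B[9] = 1 XOR 0 = 1
  B[10] = 1 XOR 0 = 1
  B[11] = 1 XOR 0 = 1
  B[12] = 1 XOR 1 = 0
  B[13] = 0 XOR 0 = 0
  B[14] = 0 XOR 1 = 1
  B[15] = 1 XOR 1 = 0
= 1101000111110010 (53746 decimal)


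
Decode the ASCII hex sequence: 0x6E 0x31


Codes (hex): 0x6E 0x31
Per-code ASCII lookup:
  0x6E = 110  (range 97-122: lowercase, 110 - 97 = 13) → 'n'
  0x31 = 49  (range 48-57: digits, 49 - 48 = 1) → '1'
= 'n1'


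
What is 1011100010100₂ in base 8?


Group into 3-bit groups: 001011100010100
  001 = 1
  011 = 3
  100 = 4
  010 = 2
  100 = 4
= 0o13424


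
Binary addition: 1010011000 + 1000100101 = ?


Align and add column by column (LSB to MSB, carry propagating):
  01010011000
+ 01000100101
  -----------
  col 0: 0 + 1 + 0 (carry in) = 1 → bit 1, carry out 0
  col 1: 0 + 0 + 0 (carry in) = 0 → bit 0, carry out 0
  col 2: 0 + 1 + 0 (carry in) = 1 → bit 1, carry out 0
  col 3: 1 + 0 + 0 (carry in) = 1 → bit 1, carry out 0
  col 4: 1 + 0 + 0 (carry in) = 1 → bit 1, carry out 0
  col 5: 0 + 1 + 0 (carry in) = 1 → bit 1, carry out 0
  col 6: 0 + 0 + 0 (carry in) = 0 → bit 0, carry out 0
  col 7: 1 + 0 + 0 (carry in) = 1 → bit 1, carry out 0
  col 8: 0 + 0 + 0 (carry in) = 0 → bit 0, carry out 0
  col 9: 1 + 1 + 0 (carry in) = 2 → bit 0, carry out 1
  col 10: 0 + 0 + 1 (carry in) = 1 → bit 1, carry out 0
Reading bits MSB→LSB: 10010111101
Strip leading zeros: 10010111101
= 10010111101


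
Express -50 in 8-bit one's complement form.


Original: 00110010
Invert all bits:
  bit 0: 0 → 1
  bit 1: 0 → 1
  bit 2: 1 → 0
  bit 3: 1 → 0
  bit 4: 0 → 1
  bit 5: 0 → 1
  bit 6: 1 → 0
  bit 7: 0 → 1
= 11001101


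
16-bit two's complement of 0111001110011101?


Original: 0111001110011101
Step 1 - Invert all bits: 1000110001100010
Step 2 - Add 1: 1000110001100010 + 1
= 1000110001100011 (represents -29597)


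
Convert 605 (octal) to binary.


Each octal digit → 3 binary bits:
  6 = 110
  0 = 000
  5 = 101
Concatenate: 110 000 101
= 110000101


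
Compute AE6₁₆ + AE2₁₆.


Align and add column by column (LSB to MSB, each column mod 16 with carry):
  0AE6
+ 0AE2
  ----
  col 0: 6(6) + 2(2) + 0 (carry in) = 8 → 8(8), carry out 0
  col 1: E(14) + E(14) + 0 (carry in) = 28 → C(12), carry out 1
  col 2: A(10) + A(10) + 1 (carry in) = 21 → 5(5), carry out 1
  col 3: 0(0) + 0(0) + 1 (carry in) = 1 → 1(1), carry out 0
Reading digits MSB→LSB: 15C8
Strip leading zeros: 15C8
= 0x15C8


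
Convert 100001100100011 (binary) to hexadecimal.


Group into 4-bit nibbles: 0100001100100011
  0100 = 4
  0011 = 3
  0010 = 2
  0011 = 3
= 0x4323


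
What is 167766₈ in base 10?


Positional values:
Position 0: 6 × 8^0 = 6
Position 1: 6 × 8^1 = 48
Position 2: 7 × 8^2 = 448
Position 3: 7 × 8^3 = 3584
Position 4: 6 × 8^4 = 24576
Position 5: 1 × 8^5 = 32768
Sum = 6 + 48 + 448 + 3584 + 24576 + 32768
= 61430


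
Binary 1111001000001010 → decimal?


Positional values:
Bit 1: 1 × 2^1 = 2
Bit 3: 1 × 2^3 = 8
Bit 9: 1 × 2^9 = 512
Bit 12: 1 × 2^12 = 4096
Bit 13: 1 × 2^13 = 8192
Bit 14: 1 × 2^14 = 16384
Bit 15: 1 × 2^15 = 32768
Sum = 2 + 8 + 512 + 4096 + 8192 + 16384 + 32768
= 61962


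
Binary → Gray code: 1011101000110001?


Binary: 1011101000110001
Gray code: G = B XOR (B >> 1)
B >> 1 = 0101110100011000
1011101000110001 XOR 0101110100011000:
  1 XOR 0 = 1
  0 XOR 1 = 1
  1 XOR 0 = 1
  1 XOR 1 = 0
  1 XOR 1 = 0
  0 XOR 1 = 1
  1 XOR 0 = 1
  0 XOR 1 = 1
  0 XOR 0 = 0
  0 XOR 0 = 0
  1 XOR 0 = 1
  1 XOR 1 = 0
  0 XOR 1 = 1
  0 XOR 0 = 0
  0 XOR 0 = 0
  1 XOR 0 = 1
= 1110011100101001


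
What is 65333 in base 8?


Divide by 8 repeatedly:
65333 ÷ 8 = 8166 remainder 5
8166 ÷ 8 = 1020 remainder 6
1020 ÷ 8 = 127 remainder 4
127 ÷ 8 = 15 remainder 7
15 ÷ 8 = 1 remainder 7
1 ÷ 8 = 0 remainder 1
Reading remainders bottom-up:
= 0o177465


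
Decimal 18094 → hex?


Divide by 16 repeatedly:
18094 ÷ 16 = 1130 remainder 14 (E)
1130 ÷ 16 = 70 remainder 10 (A)
70 ÷ 16 = 4 remainder 6 (6)
4 ÷ 16 = 0 remainder 4 (4)
Reading remainders bottom-up:
= 0x46AE


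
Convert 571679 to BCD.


Each digit → 4-bit binary:
  5 → 0101
  7 → 0111
  1 → 0001
  6 → 0110
  7 → 0111
  9 → 1001
= 0101 0111 0001 0110 0111 1001


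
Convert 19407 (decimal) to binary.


Divide by 2 repeatedly:
19407 ÷ 2 = 9703 remainder 1
9703 ÷ 2 = 4851 remainder 1
4851 ÷ 2 = 2425 remainder 1
2425 ÷ 2 = 1212 remainder 1
1212 ÷ 2 = 606 remainder 0
606 ÷ 2 = 303 remainder 0
303 ÷ 2 = 151 remainder 1
151 ÷ 2 = 75 remainder 1
75 ÷ 2 = 37 remainder 1
37 ÷ 2 = 18 remainder 1
18 ÷ 2 = 9 remainder 0
9 ÷ 2 = 4 remainder 1
4 ÷ 2 = 2 remainder 0
2 ÷ 2 = 1 remainder 0
1 ÷ 2 = 0 remainder 1
Reading remainders bottom-up:
= 100101111001111


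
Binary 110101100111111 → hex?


Group into 4-bit nibbles: 0110101100111111
  0110 = 6
  1011 = B
  0011 = 3
  1111 = F
= 0x6B3F


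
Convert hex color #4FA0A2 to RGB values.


Hex: #4FA0A2
R = 4F₁₆ = 79
G = A0₁₆ = 160
B = A2₁₆ = 162
= RGB(79, 160, 162)


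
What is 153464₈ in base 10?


Positional values:
Position 0: 4 × 8^0 = 4
Position 1: 6 × 8^1 = 48
Position 2: 4 × 8^2 = 256
Position 3: 3 × 8^3 = 1536
Position 4: 5 × 8^4 = 20480
Position 5: 1 × 8^5 = 32768
Sum = 4 + 48 + 256 + 1536 + 20480 + 32768
= 55092


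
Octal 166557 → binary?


Each octal digit → 3 binary bits:
  1 = 001
  6 = 110
  6 = 110
  5 = 101
  5 = 101
  7 = 111
Concatenate: 001 110 110 101 101 111
= 001110110101101111


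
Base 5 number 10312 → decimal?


Positional values (base 5):
  2 × 5^0 = 2 × 1 = 2
  1 × 5^1 = 1 × 5 = 5
  3 × 5^2 = 3 × 25 = 75
  0 × 5^3 = 0 × 125 = 0
  1 × 5^4 = 1 × 625 = 625
Sum = 2 + 5 + 75 + 0 + 625
= 707


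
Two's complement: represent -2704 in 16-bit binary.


Original: 0000101010010000
Step 1 - Invert all bits: 1111010101101111
Step 2 - Add 1: 1111010101101111 + 1
= 1111010101110000 (represents -2704)


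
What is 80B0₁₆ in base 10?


Positional values:
Position 0: 0 × 16^0 = 0 × 1 = 0
Position 1: B × 16^1 = 11 × 16 = 176
Position 2: 0 × 16^2 = 0 × 256 = 0
Position 3: 8 × 16^3 = 8 × 4096 = 32768
Sum = 0 + 176 + 0 + 32768
= 32944


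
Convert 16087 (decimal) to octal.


Divide by 8 repeatedly:
16087 ÷ 8 = 2010 remainder 7
2010 ÷ 8 = 251 remainder 2
251 ÷ 8 = 31 remainder 3
31 ÷ 8 = 3 remainder 7
3 ÷ 8 = 0 remainder 3
Reading remainders bottom-up:
= 0o37327


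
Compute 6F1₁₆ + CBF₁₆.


Align and add column by column (LSB to MSB, each column mod 16 with carry):
  06F1
+ 0CBF
  ----
  col 0: 1(1) + F(15) + 0 (carry in) = 16 → 0(0), carry out 1
  col 1: F(15) + B(11) + 1 (carry in) = 27 → B(11), carry out 1
  col 2: 6(6) + C(12) + 1 (carry in) = 19 → 3(3), carry out 1
  col 3: 0(0) + 0(0) + 1 (carry in) = 1 → 1(1), carry out 0
Reading digits MSB→LSB: 13B0
Strip leading zeros: 13B0
= 0x13B0


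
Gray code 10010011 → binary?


Gray code: 10010011
MSB stays the same: 1
Each subsequent bit = prev_binary XOR current_gray:
  B[1] = 1 XOR 0 = 1
  B[2] = 1 XOR 0 = 1
  B[3] = 1 XOR 1 = 0
  B[4] = 0 XOR 0 = 0
  B[5] = 0 XOR 0 = 0
  B[6] = 0 XOR 1 = 1
  B[7] = 1 XOR 1 = 0
= 11100010 (226 decimal)


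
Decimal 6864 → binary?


Divide by 2 repeatedly:
6864 ÷ 2 = 3432 remainder 0
3432 ÷ 2 = 1716 remainder 0
1716 ÷ 2 = 858 remainder 0
858 ÷ 2 = 429 remainder 0
429 ÷ 2 = 214 remainder 1
214 ÷ 2 = 107 remainder 0
107 ÷ 2 = 53 remainder 1
53 ÷ 2 = 26 remainder 1
26 ÷ 2 = 13 remainder 0
13 ÷ 2 = 6 remainder 1
6 ÷ 2 = 3 remainder 0
3 ÷ 2 = 1 remainder 1
1 ÷ 2 = 0 remainder 1
Reading remainders bottom-up:
= 1101011010000


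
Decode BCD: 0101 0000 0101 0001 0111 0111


Each 4-bit group → digit:
  0101 → 5
  0000 → 0
  0101 → 5
  0001 → 1
  0111 → 7
  0111 → 7
= 505177


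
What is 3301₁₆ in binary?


Each hex digit → 4 binary bits:
  3 = 0011
  3 = 0011
  0 = 0000
  1 = 0001
Concatenate: 0011 0011 0000 0001
= 0011001100000001


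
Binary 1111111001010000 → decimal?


Positional values:
Bit 4: 1 × 2^4 = 16
Bit 6: 1 × 2^6 = 64
Bit 9: 1 × 2^9 = 512
Bit 10: 1 × 2^10 = 1024
Bit 11: 1 × 2^11 = 2048
Bit 12: 1 × 2^12 = 4096
Bit 13: 1 × 2^13 = 8192
Bit 14: 1 × 2^14 = 16384
Bit 15: 1 × 2^15 = 32768
Sum = 16 + 64 + 512 + 1024 + 2048 + 4096 + 8192 + 16384 + 32768
= 65104


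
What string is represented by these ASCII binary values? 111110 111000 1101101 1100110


Codes (binary): 111110 111000 1101101 1100110
Per-code ASCII lookup:
  111110 = 62  (special character) → '>'
  111000 = 56  (range 48-57: digits, 56 - 48 = 8) → '8'
  1101101 = 109  (range 97-122: lowercase, 109 - 97 = 12) → 'm'
  1100110 = 102  (range 97-122: lowercase, 102 - 97 = 5) → 'f'
= '>8mf'


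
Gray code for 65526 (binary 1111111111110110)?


Binary: 1111111111110110
Gray code: G = B XOR (B >> 1)
B >> 1 = 0111111111111011
1111111111110110 XOR 0111111111111011:
  1 XOR 0 = 1
  1 XOR 1 = 0
  1 XOR 1 = 0
  1 XOR 1 = 0
  1 XOR 1 = 0
  1 XOR 1 = 0
  1 XOR 1 = 0
  1 XOR 1 = 0
  1 XOR 1 = 0
  1 XOR 1 = 0
  1 XOR 1 = 0
  1 XOR 1 = 0
  0 XOR 1 = 1
  1 XOR 0 = 1
  1 XOR 1 = 0
  0 XOR 1 = 1
= 1000000000001101


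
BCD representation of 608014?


Each digit → 4-bit binary:
  6 → 0110
  0 → 0000
  8 → 1000
  0 → 0000
  1 → 0001
  4 → 0100
= 0110 0000 1000 0000 0001 0100


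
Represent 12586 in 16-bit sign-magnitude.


Sign bit: 0 (positive)
Magnitude: 12586 = 011000100101010
= 0011000100101010


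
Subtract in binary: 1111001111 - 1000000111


Align and subtract column by column (LSB to MSB, borrowing when needed):
  1111001111
- 1000000111
  ----------
  col 0: (1 - 0 borrow-in) - 1 → 1 - 1 = 0, borrow out 0
  col 1: (1 - 0 borrow-in) - 1 → 1 - 1 = 0, borrow out 0
  col 2: (1 - 0 borrow-in) - 1 → 1 - 1 = 0, borrow out 0
  col 3: (1 - 0 borrow-in) - 0 → 1 - 0 = 1, borrow out 0
  col 4: (0 - 0 borrow-in) - 0 → 0 - 0 = 0, borrow out 0
  col 5: (0 - 0 borrow-in) - 0 → 0 - 0 = 0, borrow out 0
  col 6: (1 - 0 borrow-in) - 0 → 1 - 0 = 1, borrow out 0
  col 7: (1 - 0 borrow-in) - 0 → 1 - 0 = 1, borrow out 0
  col 8: (1 - 0 borrow-in) - 0 → 1 - 0 = 1, borrow out 0
  col 9: (1 - 0 borrow-in) - 1 → 1 - 1 = 0, borrow out 0
Reading bits MSB→LSB: 0111001000
Strip leading zeros: 111001000
= 111001000


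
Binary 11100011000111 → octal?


Group into 3-bit groups: 011100011000111
  011 = 3
  100 = 4
  011 = 3
  000 = 0
  111 = 7
= 0o34307


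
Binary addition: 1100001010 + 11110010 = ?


Align and add column by column (LSB to MSB, carry propagating):
  01100001010
+ 00011110010
  -----------
  col 0: 0 + 0 + 0 (carry in) = 0 → bit 0, carry out 0
  col 1: 1 + 1 + 0 (carry in) = 2 → bit 0, carry out 1
  col 2: 0 + 0 + 1 (carry in) = 1 → bit 1, carry out 0
  col 3: 1 + 0 + 0 (carry in) = 1 → bit 1, carry out 0
  col 4: 0 + 1 + 0 (carry in) = 1 → bit 1, carry out 0
  col 5: 0 + 1 + 0 (carry in) = 1 → bit 1, carry out 0
  col 6: 0 + 1 + 0 (carry in) = 1 → bit 1, carry out 0
  col 7: 0 + 1 + 0 (carry in) = 1 → bit 1, carry out 0
  col 8: 1 + 0 + 0 (carry in) = 1 → bit 1, carry out 0
  col 9: 1 + 0 + 0 (carry in) = 1 → bit 1, carry out 0
  col 10: 0 + 0 + 0 (carry in) = 0 → bit 0, carry out 0
Reading bits MSB→LSB: 01111111100
Strip leading zeros: 1111111100
= 1111111100


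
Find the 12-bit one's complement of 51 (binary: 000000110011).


Original: 000000110011
Invert all bits:
  bit 0: 0 → 1
  bit 1: 0 → 1
  bit 2: 0 → 1
  bit 3: 0 → 1
  bit 4: 0 → 1
  bit 5: 0 → 1
  bit 6: 1 → 0
  bit 7: 1 → 0
  bit 8: 0 → 1
  bit 9: 0 → 1
  bit 10: 1 → 0
  bit 11: 1 → 0
= 111111001100


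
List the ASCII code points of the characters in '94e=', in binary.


String: '94e='  (4 characters)
Per-character ASCII lookup:
  '9': digits start at 48: '9' = 48 + 9 = 57 → 111001
  '4': digits start at 48: '4' = 48 + 4 = 52 → 110100
  'e': lowercase starts at 97: 'e' = 97 + 4 = 101 → 1100101
  '=': special character: '=' = 61 → 111101
= 111001 110100 1100101 111101


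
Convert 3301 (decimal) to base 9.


Divide by 9 repeatedly:
3301 ÷ 9 = 366 remainder 7
366 ÷ 9 = 40 remainder 6
40 ÷ 9 = 4 remainder 4
4 ÷ 9 = 0 remainder 4
Reading remainders bottom-up:
= 4467


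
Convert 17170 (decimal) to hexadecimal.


Divide by 16 repeatedly:
17170 ÷ 16 = 1073 remainder 2 (2)
1073 ÷ 16 = 67 remainder 1 (1)
67 ÷ 16 = 4 remainder 3 (3)
4 ÷ 16 = 0 remainder 4 (4)
Reading remainders bottom-up:
= 0x4312


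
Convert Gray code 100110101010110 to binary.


Gray code: 100110101010110
MSB stays the same: 1
Each subsequent bit = prev_binary XOR current_gray:
  B[1] = 1 XOR 0 = 1
  B[2] = 1 XOR 0 = 1
  B[3] = 1 XOR 1 = 0
  B[4] = 0 XOR 1 = 1
  B[5] = 1 XOR 0 = 1
  B[6] = 1 XOR 1 = 0
  B[7] = 0 XOR 0 = 0
  B[8] = 0 XOR 1 = 1
  B[9] = 1 XOR 0 = 1
  B[10] = 1 XOR 1 = 0
  B[11] = 0 XOR 0 = 0
  B[12] = 0 XOR 1 = 1
  B[13] = 1 XOR 1 = 0
  B[14] = 0 XOR 0 = 0
= 111011001100100 (30308 decimal)


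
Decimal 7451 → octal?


Divide by 8 repeatedly:
7451 ÷ 8 = 931 remainder 3
931 ÷ 8 = 116 remainder 3
116 ÷ 8 = 14 remainder 4
14 ÷ 8 = 1 remainder 6
1 ÷ 8 = 0 remainder 1
Reading remainders bottom-up:
= 0o16433


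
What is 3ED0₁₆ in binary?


Each hex digit → 4 binary bits:
  3 = 0011
  E = 1110
  D = 1101
  0 = 0000
Concatenate: 0011 1110 1101 0000
= 0011111011010000


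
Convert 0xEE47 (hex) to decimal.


Positional values:
Position 0: 7 × 16^0 = 7 × 1 = 7
Position 1: 4 × 16^1 = 4 × 16 = 64
Position 2: E × 16^2 = 14 × 256 = 3584
Position 3: E × 16^3 = 14 × 4096 = 57344
Sum = 7 + 64 + 3584 + 57344
= 60999


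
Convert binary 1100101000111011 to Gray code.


Binary: 1100101000111011
Gray code: G = B XOR (B >> 1)
B >> 1 = 0110010100011101
1100101000111011 XOR 0110010100011101:
  1 XOR 0 = 1
  1 XOR 1 = 0
  0 XOR 1 = 1
  0 XOR 0 = 0
  1 XOR 0 = 1
  0 XOR 1 = 1
  1 XOR 0 = 1
  0 XOR 1 = 1
  0 XOR 0 = 0
  0 XOR 0 = 0
  1 XOR 0 = 1
  1 XOR 1 = 0
  1 XOR 1 = 0
  0 XOR 1 = 1
  1 XOR 0 = 1
  1 XOR 1 = 0
= 1010111100100110


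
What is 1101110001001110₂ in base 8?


Group into 3-bit groups: 001101110001001110
  001 = 1
  101 = 5
  110 = 6
  001 = 1
  001 = 1
  110 = 6
= 0o156116


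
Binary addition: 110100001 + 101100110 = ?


Align and add column by column (LSB to MSB, carry propagating):
  0110100001
+ 0101100110
  ----------
  col 0: 1 + 0 + 0 (carry in) = 1 → bit 1, carry out 0
  col 1: 0 + 1 + 0 (carry in) = 1 → bit 1, carry out 0
  col 2: 0 + 1 + 0 (carry in) = 1 → bit 1, carry out 0
  col 3: 0 + 0 + 0 (carry in) = 0 → bit 0, carry out 0
  col 4: 0 + 0 + 0 (carry in) = 0 → bit 0, carry out 0
  col 5: 1 + 1 + 0 (carry in) = 2 → bit 0, carry out 1
  col 6: 0 + 1 + 1 (carry in) = 2 → bit 0, carry out 1
  col 7: 1 + 0 + 1 (carry in) = 2 → bit 0, carry out 1
  col 8: 1 + 1 + 1 (carry in) = 3 → bit 1, carry out 1
  col 9: 0 + 0 + 1 (carry in) = 1 → bit 1, carry out 0
Reading bits MSB→LSB: 1100000111
Strip leading zeros: 1100000111
= 1100000111


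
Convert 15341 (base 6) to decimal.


Positional values (base 6):
  1 × 6^0 = 1 × 1 = 1
  4 × 6^1 = 4 × 6 = 24
  3 × 6^2 = 3 × 36 = 108
  5 × 6^3 = 5 × 216 = 1080
  1 × 6^4 = 1 × 1296 = 1296
Sum = 1 + 24 + 108 + 1080 + 1296
= 2509


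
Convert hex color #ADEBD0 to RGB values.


Hex: #ADEBD0
R = AD₁₆ = 173
G = EB₁₆ = 235
B = D0₁₆ = 208
= RGB(173, 235, 208)


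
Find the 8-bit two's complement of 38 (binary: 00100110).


Original: 00100110
Step 1 - Invert all bits: 11011001
Step 2 - Add 1: 11011001 + 1
= 11011010 (represents -38)


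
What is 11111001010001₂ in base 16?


Group into 4-bit nibbles: 0011111001010001
  0011 = 3
  1110 = E
  0101 = 5
  0001 = 1
= 0x3E51


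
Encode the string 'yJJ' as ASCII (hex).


String: 'yJJ'  (3 characters)
Per-character ASCII lookup:
  'y': lowercase starts at 97: 'y' = 97 + 24 = 121 → 0x79
  'J': uppercase starts at 65: 'J' = 65 + 9 = 74 → 0x4A
  'J': uppercase starts at 65: 'J' = 65 + 9 = 74 → 0x4A
= 0x79 0x4A 0x4A


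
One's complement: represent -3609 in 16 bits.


Original: 0000111000011001
Invert all bits:
  bit 0: 0 → 1
  bit 1: 0 → 1
  bit 2: 0 → 1
  bit 3: 0 → 1
  bit 4: 1 → 0
  bit 5: 1 → 0
  bit 6: 1 → 0
  bit 7: 0 → 1
  bit 8: 0 → 1
  bit 9: 0 → 1
  bit 10: 0 → 1
  bit 11: 1 → 0
  bit 12: 1 → 0
  bit 13: 0 → 1
  bit 14: 0 → 1
  bit 15: 1 → 0
= 1111000111100110


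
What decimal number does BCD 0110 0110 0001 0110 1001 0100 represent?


Each 4-bit group → digit:
  0110 → 6
  0110 → 6
  0001 → 1
  0110 → 6
  1001 → 9
  0100 → 4
= 661694


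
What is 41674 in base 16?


Divide by 16 repeatedly:
41674 ÷ 16 = 2604 remainder 10 (A)
2604 ÷ 16 = 162 remainder 12 (C)
162 ÷ 16 = 10 remainder 2 (2)
10 ÷ 16 = 0 remainder 10 (A)
Reading remainders bottom-up:
= 0xA2CA


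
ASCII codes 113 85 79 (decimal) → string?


Codes (decimal): 113 85 79
Per-code ASCII lookup:
  113  (range 97-122: lowercase, 113 - 97 = 16) → 'q'
  85  (range 65-90: uppercase, 85 - 65 = 20) → 'U'
  79  (range 65-90: uppercase, 79 - 65 = 14) → 'O'
= 'qUO'


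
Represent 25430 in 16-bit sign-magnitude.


Sign bit: 0 (positive)
Magnitude: 25430 = 110001101010110
= 0110001101010110


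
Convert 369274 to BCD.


Each digit → 4-bit binary:
  3 → 0011
  6 → 0110
  9 → 1001
  2 → 0010
  7 → 0111
  4 → 0100
= 0011 0110 1001 0010 0111 0100


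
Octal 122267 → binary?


Each octal digit → 3 binary bits:
  1 = 001
  2 = 010
  2 = 010
  2 = 010
  6 = 110
  7 = 111
Concatenate: 001 010 010 010 110 111
= 001010010010110111


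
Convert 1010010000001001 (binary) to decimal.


Positional values:
Bit 0: 1 × 2^0 = 1
Bit 3: 1 × 2^3 = 8
Bit 10: 1 × 2^10 = 1024
Bit 13: 1 × 2^13 = 8192
Bit 15: 1 × 2^15 = 32768
Sum = 1 + 8 + 1024 + 8192 + 32768
= 41993


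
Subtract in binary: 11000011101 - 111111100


Align and subtract column by column (LSB to MSB, borrowing when needed):
  11000011101
- 00111111100
  -----------
  col 0: (1 - 0 borrow-in) - 0 → 1 - 0 = 1, borrow out 0
  col 1: (0 - 0 borrow-in) - 0 → 0 - 0 = 0, borrow out 0
  col 2: (1 - 0 borrow-in) - 1 → 1 - 1 = 0, borrow out 0
  col 3: (1 - 0 borrow-in) - 1 → 1 - 1 = 0, borrow out 0
  col 4: (1 - 0 borrow-in) - 1 → 1 - 1 = 0, borrow out 0
  col 5: (0 - 0 borrow-in) - 1 → borrow from next column: (0+2) - 1 = 1, borrow out 1
  col 6: (0 - 1 borrow-in) - 1 → borrow from next column: (-1+2) - 1 = 0, borrow out 1
  col 7: (0 - 1 borrow-in) - 1 → borrow from next column: (-1+2) - 1 = 0, borrow out 1
  col 8: (0 - 1 borrow-in) - 1 → borrow from next column: (-1+2) - 1 = 0, borrow out 1
  col 9: (1 - 1 borrow-in) - 0 → 0 - 0 = 0, borrow out 0
  col 10: (1 - 0 borrow-in) - 0 → 1 - 0 = 1, borrow out 0
Reading bits MSB→LSB: 10000100001
Strip leading zeros: 10000100001
= 10000100001


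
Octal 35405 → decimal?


Positional values:
Position 0: 5 × 8^0 = 5
Position 1: 0 × 8^1 = 0
Position 2: 4 × 8^2 = 256
Position 3: 5 × 8^3 = 2560
Position 4: 3 × 8^4 = 12288
Sum = 5 + 0 + 256 + 2560 + 12288
= 15109


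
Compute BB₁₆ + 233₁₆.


Align and add column by column (LSB to MSB, each column mod 16 with carry):
  00BB
+ 0233
  ----
  col 0: B(11) + 3(3) + 0 (carry in) = 14 → E(14), carry out 0
  col 1: B(11) + 3(3) + 0 (carry in) = 14 → E(14), carry out 0
  col 2: 0(0) + 2(2) + 0 (carry in) = 2 → 2(2), carry out 0
  col 3: 0(0) + 0(0) + 0 (carry in) = 0 → 0(0), carry out 0
Reading digits MSB→LSB: 02EE
Strip leading zeros: 2EE
= 0x2EE


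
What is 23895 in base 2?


Divide by 2 repeatedly:
23895 ÷ 2 = 11947 remainder 1
11947 ÷ 2 = 5973 remainder 1
5973 ÷ 2 = 2986 remainder 1
2986 ÷ 2 = 1493 remainder 0
1493 ÷ 2 = 746 remainder 1
746 ÷ 2 = 373 remainder 0
373 ÷ 2 = 186 remainder 1
186 ÷ 2 = 93 remainder 0
93 ÷ 2 = 46 remainder 1
46 ÷ 2 = 23 remainder 0
23 ÷ 2 = 11 remainder 1
11 ÷ 2 = 5 remainder 1
5 ÷ 2 = 2 remainder 1
2 ÷ 2 = 1 remainder 0
1 ÷ 2 = 0 remainder 1
Reading remainders bottom-up:
= 101110101010111


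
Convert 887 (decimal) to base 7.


Divide by 7 repeatedly:
887 ÷ 7 = 126 remainder 5
126 ÷ 7 = 18 remainder 0
18 ÷ 7 = 2 remainder 4
2 ÷ 7 = 0 remainder 2
Reading remainders bottom-up:
= 2405


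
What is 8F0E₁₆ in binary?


Each hex digit → 4 binary bits:
  8 = 1000
  F = 1111
  0 = 0000
  E = 1110
Concatenate: 1000 1111 0000 1110
= 1000111100001110


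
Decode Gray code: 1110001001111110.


Gray code: 1110001001111110
MSB stays the same: 1
Each subsequent bit = prev_binary XOR current_gray:
  B[1] = 1 XOR 1 = 0
  B[2] = 0 XOR 1 = 1
  B[3] = 1 XOR 0 = 1
  B[4] = 1 XOR 0 = 1
  B[5] = 1 XOR 0 = 1
  B[6] = 1 XOR 1 = 0
  B[7] = 0 XOR 0 = 0
  B[8] = 0 XOR 0 = 0
  B[9] = 0 XOR 1 = 1
  B[10] = 1 XOR 1 = 0
  B[11] = 0 XOR 1 = 1
  B[12] = 1 XOR 1 = 0
  B[13] = 0 XOR 1 = 1
  B[14] = 1 XOR 1 = 0
  B[15] = 0 XOR 0 = 0
= 1011110001010100 (48212 decimal)


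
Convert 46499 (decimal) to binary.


Divide by 2 repeatedly:
46499 ÷ 2 = 23249 remainder 1
23249 ÷ 2 = 11624 remainder 1
11624 ÷ 2 = 5812 remainder 0
5812 ÷ 2 = 2906 remainder 0
2906 ÷ 2 = 1453 remainder 0
1453 ÷ 2 = 726 remainder 1
726 ÷ 2 = 363 remainder 0
363 ÷ 2 = 181 remainder 1
181 ÷ 2 = 90 remainder 1
90 ÷ 2 = 45 remainder 0
45 ÷ 2 = 22 remainder 1
22 ÷ 2 = 11 remainder 0
11 ÷ 2 = 5 remainder 1
5 ÷ 2 = 2 remainder 1
2 ÷ 2 = 1 remainder 0
1 ÷ 2 = 0 remainder 1
Reading remainders bottom-up:
= 1011010110100011


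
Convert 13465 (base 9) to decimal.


Positional values (base 9):
  5 × 9^0 = 5 × 1 = 5
  6 × 9^1 = 6 × 9 = 54
  4 × 9^2 = 4 × 81 = 324
  3 × 9^3 = 3 × 729 = 2187
  1 × 9^4 = 1 × 6561 = 6561
Sum = 5 + 54 + 324 + 2187 + 6561
= 9131


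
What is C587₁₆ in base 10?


Positional values:
Position 0: 7 × 16^0 = 7 × 1 = 7
Position 1: 8 × 16^1 = 8 × 16 = 128
Position 2: 5 × 16^2 = 5 × 256 = 1280
Position 3: C × 16^3 = 12 × 4096 = 49152
Sum = 7 + 128 + 1280 + 49152
= 50567


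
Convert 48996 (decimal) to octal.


Divide by 8 repeatedly:
48996 ÷ 8 = 6124 remainder 4
6124 ÷ 8 = 765 remainder 4
765 ÷ 8 = 95 remainder 5
95 ÷ 8 = 11 remainder 7
11 ÷ 8 = 1 remainder 3
1 ÷ 8 = 0 remainder 1
Reading remainders bottom-up:
= 0o137544


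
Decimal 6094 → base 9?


Divide by 9 repeatedly:
6094 ÷ 9 = 677 remainder 1
677 ÷ 9 = 75 remainder 2
75 ÷ 9 = 8 remainder 3
8 ÷ 9 = 0 remainder 8
Reading remainders bottom-up:
= 8321


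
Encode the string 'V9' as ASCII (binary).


String: 'V9'  (2 characters)
Per-character ASCII lookup:
  'V': uppercase starts at 65: 'V' = 65 + 21 = 86 → 1010110
  '9': digits start at 48: '9' = 48 + 9 = 57 → 111001
= 1010110 111001


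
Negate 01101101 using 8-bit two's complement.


Original: 01101101
Step 1 - Invert all bits: 10010010
Step 2 - Add 1: 10010010 + 1
= 10010011 (represents -109)


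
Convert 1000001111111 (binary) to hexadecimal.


Group into 4-bit nibbles: 0001000001111111
  0001 = 1
  0000 = 0
  0111 = 7
  1111 = F
= 0x107F


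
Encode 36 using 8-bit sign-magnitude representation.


Sign bit: 0 (positive)
Magnitude: 36 = 0100100
= 00100100


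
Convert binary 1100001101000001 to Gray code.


Binary: 1100001101000001
Gray code: G = B XOR (B >> 1)
B >> 1 = 0110000110100000
1100001101000001 XOR 0110000110100000:
  1 XOR 0 = 1
  1 XOR 1 = 0
  0 XOR 1 = 1
  0 XOR 0 = 0
  0 XOR 0 = 0
  0 XOR 0 = 0
  1 XOR 0 = 1
  1 XOR 1 = 0
  0 XOR 1 = 1
  1 XOR 0 = 1
  0 XOR 1 = 1
  0 XOR 0 = 0
  0 XOR 0 = 0
  0 XOR 0 = 0
  0 XOR 0 = 0
  1 XOR 0 = 1
= 1010001011100001


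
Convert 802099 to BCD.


Each digit → 4-bit binary:
  8 → 1000
  0 → 0000
  2 → 0010
  0 → 0000
  9 → 1001
  9 → 1001
= 1000 0000 0010 0000 1001 1001
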